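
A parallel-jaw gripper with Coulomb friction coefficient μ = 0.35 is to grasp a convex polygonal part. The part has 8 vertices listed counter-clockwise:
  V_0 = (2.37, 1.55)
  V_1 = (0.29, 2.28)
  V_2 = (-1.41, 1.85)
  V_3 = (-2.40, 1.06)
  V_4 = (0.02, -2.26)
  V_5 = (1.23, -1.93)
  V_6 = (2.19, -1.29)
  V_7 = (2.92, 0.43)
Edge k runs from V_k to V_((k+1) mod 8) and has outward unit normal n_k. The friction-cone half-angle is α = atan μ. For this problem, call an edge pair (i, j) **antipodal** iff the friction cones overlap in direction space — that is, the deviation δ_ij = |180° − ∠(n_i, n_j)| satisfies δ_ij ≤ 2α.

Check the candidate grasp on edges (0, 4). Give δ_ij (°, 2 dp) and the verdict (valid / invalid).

δ = 34.59°, valid

α = atan 0.35 = 19.29°;  2α = 38.58°
edge 0: e_0 = (-2.08, +0.73);  n_0 = (+0.3312, +0.9436)
edge 4: e_4 = (+1.21, +0.33);  n_4 = (+0.2631, -0.9648)
∠(n_0, n_4) = 145.41°
δ = |180° − 145.41°| = 34.59°
34.59° ≤ 2α = 38.58°  →  valid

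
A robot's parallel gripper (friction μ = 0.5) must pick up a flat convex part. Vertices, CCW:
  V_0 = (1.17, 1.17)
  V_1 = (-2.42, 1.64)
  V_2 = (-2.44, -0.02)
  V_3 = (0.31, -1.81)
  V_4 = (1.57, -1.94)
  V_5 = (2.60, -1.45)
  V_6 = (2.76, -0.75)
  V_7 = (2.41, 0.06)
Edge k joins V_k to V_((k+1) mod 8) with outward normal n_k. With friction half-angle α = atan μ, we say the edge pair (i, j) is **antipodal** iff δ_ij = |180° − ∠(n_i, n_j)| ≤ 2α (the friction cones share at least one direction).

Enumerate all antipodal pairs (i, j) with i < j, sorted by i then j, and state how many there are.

count = 9; pairs: (0,2), (0,3), (0,4), (1,5), (1,6), (1,7), (2,6), (2,7), (3,7)

α = atan 0.5 = 26.57°;  2α = 53.13°
n_0 = (+0.1298, +0.9915)
n_1 = (-0.9999, +0.0120)
n_2 = (-0.5455, -0.8381)
n_3 = (-0.1026, -0.9947)
n_4 = (+0.4296, -0.9030)
n_5 = (+0.9749, -0.2228)
n_6 = (+0.9180, +0.3967)
n_7 = (+0.6670, +0.7451)
  (0,1): δ = 83.23°  ·
  (0,2): δ = 25.60°  ✓
  (0,3): δ = 1.57°  ✓
  (0,4): δ = 32.90°  ✓
  (0,5): δ = 84.58°  ·
  (0,6): δ = 120.83°  ·
  (0,7): δ = 145.63°  ·
  (1,2): δ = 122.37°  ·
  (1,3): δ = 95.20°  ·
  (1,4): δ = 63.87°  ·
  (1,5): δ = 12.18°  ✓
  (1,6): δ = 24.06°  ✓
  (1,7): δ = 48.86°  ✓
  (2,3): δ = 152.83°  ·
  (2,4): δ = 121.50°  ·
  (2,5): δ = 69.81°  ·
  (2,6): δ = 33.57°  ✓
  (2,7): δ = 8.77°  ✓
  (3,4): δ = 148.67°  ·
  (3,5): δ = 96.98°  ·
  (3,6): δ = 60.74°  ·
  (3,7): δ = 35.94°  ✓
  (4,5): δ = 128.32°  ·
  (4,6): δ = 92.07°  ·
  (4,7): δ = 67.28°  ·
  (5,6): δ = 143.76°  ·
  (5,7): δ = 118.96°  ·
  (6,7): δ = 155.20°  ·
antipodal pairs: 9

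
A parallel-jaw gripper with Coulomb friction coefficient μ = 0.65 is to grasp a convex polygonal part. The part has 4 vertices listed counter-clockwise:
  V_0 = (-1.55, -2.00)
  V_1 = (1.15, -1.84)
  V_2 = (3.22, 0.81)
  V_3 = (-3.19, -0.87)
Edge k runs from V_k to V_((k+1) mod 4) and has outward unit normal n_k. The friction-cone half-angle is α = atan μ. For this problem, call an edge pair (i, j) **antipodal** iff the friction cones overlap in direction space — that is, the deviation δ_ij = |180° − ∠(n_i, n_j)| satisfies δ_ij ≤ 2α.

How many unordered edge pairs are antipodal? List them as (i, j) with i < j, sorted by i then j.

α = atan 0.65 = 33.02°;  2α = 66.05°
n_0 = (+0.0592, -0.9982)
n_1 = (+0.7881, -0.6156)
n_2 = (-0.2535, +0.9673)
n_3 = (-0.5674, -0.8235)
  (0,1): δ = 131.39°  ·
  (0,2): δ = 11.30°  ✓
  (0,3): δ = 142.04°  ·
  (1,2): δ = 37.32°  ✓
  (1,3): δ = 93.43°  ·
  (2,3): δ = 49.25°  ✓
antipodal pairs: 3

count = 3; pairs: (0,2), (1,2), (2,3)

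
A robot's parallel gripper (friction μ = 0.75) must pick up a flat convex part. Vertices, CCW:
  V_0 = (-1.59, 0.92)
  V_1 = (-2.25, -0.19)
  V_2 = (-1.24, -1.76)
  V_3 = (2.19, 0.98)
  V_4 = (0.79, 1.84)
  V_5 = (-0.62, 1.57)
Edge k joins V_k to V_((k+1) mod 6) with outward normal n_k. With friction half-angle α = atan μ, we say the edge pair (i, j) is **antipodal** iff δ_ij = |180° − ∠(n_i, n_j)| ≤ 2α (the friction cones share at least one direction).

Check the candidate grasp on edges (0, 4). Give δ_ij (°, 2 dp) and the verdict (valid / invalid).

δ = 131.58°, invalid

α = atan 0.75 = 36.87°;  2α = 73.74°
edge 0: e_0 = (-0.66, -1.11);  n_0 = (-0.8595, +0.5111)
edge 4: e_4 = (-1.41, -0.27);  n_4 = (-0.1881, +0.9822)
∠(n_0, n_4) = 48.42°
δ = |180° − 48.42°| = 131.58°
131.58° > 2α = 73.74°  →  invalid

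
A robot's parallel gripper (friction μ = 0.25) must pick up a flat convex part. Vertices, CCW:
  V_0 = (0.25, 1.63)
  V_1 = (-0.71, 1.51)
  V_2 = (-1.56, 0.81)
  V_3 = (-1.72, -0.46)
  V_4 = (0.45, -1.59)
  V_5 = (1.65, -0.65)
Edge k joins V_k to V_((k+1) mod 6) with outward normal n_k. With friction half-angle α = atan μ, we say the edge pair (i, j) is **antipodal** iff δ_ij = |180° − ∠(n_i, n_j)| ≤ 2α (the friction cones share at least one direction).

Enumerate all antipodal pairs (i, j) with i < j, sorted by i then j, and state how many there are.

count = 1; pairs: (1,4)

α = atan 0.25 = 14.04°;  2α = 28.07°
n_0 = (-0.1240, +0.9923)
n_1 = (-0.6357, +0.7719)
n_2 = (-0.9922, +0.1250)
n_3 = (-0.4619, -0.8869)
n_4 = (+0.6167, -0.7872)
n_5 = (+0.8522, +0.5233)
  (0,1): δ = 147.65°  ·
  (0,2): δ = 104.31°  ·
  (0,3): δ = 34.63°  ·
  (0,4): δ = 30.95°  ·
  (0,5): δ = 114.43°  ·
  (1,2): δ = 136.65°  ·
  (1,3): δ = 66.98°  ·
  (1,4): δ = 1.40°  ✓
  (1,5): δ = 82.08°  ·
  (2,3): δ = 110.33°  ·
  (2,4): δ = 44.75°  ·
  (2,5): δ = 38.73°  ·
  (3,4): δ = 114.42°  ·
  (3,5): δ = 30.94°  ·
  (4,5): δ = 96.52°  ·
antipodal pairs: 1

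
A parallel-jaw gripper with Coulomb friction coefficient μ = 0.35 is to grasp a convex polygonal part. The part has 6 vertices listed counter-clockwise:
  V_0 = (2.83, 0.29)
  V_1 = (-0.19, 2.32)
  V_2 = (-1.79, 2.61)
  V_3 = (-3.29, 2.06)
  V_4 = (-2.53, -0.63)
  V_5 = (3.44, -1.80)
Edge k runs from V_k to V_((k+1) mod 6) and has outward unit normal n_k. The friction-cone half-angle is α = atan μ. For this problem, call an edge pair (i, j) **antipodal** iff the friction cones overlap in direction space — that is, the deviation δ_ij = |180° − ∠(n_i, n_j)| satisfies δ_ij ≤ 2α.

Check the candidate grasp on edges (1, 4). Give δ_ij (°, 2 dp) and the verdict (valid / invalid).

δ = 0.81°, valid

α = atan 0.35 = 19.29°;  2α = 38.58°
edge 1: e_1 = (-1.60, +0.29);  n_1 = (+0.1783, +0.9840)
edge 4: e_4 = (+5.97, -1.17);  n_4 = (-0.1923, -0.9813)
∠(n_1, n_4) = 179.19°
δ = |180° − 179.19°| = 0.81°
0.81° ≤ 2α = 38.58°  →  valid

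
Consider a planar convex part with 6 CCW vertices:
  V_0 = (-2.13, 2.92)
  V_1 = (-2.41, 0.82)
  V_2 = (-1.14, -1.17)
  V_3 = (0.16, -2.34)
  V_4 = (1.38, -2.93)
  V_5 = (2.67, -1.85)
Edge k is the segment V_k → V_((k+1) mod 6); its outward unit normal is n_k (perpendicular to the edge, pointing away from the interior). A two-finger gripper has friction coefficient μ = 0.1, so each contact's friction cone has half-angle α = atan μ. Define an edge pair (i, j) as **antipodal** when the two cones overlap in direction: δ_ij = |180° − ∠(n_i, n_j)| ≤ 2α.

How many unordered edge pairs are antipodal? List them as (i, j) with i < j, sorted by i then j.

count = 1; pairs: (2,5)

α = atan 0.1 = 5.71°;  2α = 11.42°
n_0 = (-0.9912, +0.1322)
n_1 = (-0.8430, -0.5380)
n_2 = (-0.6690, -0.7433)
n_3 = (-0.4354, -0.9003)
n_4 = (+0.6419, -0.7668)
n_5 = (+0.7049, +0.7093)
  (0,1): δ = 139.86°  ·
  (0,2): δ = 124.39°  ·
  (0,3): δ = 108.21°  ·
  (0,4): δ = 42.47°  ·
  (0,5): δ = 52.77°  ·
  (1,2): δ = 164.53°  ·
  (1,3): δ = 148.35°  ·
  (1,4): δ = 82.61°  ·
  (1,5): δ = 12.63°  ·
  (2,3): δ = 163.82°  ·
  (2,4): δ = 98.08°  ·
  (2,5): δ = 2.83°  ✓
  (3,4): δ = 114.25°  ·
  (3,5): δ = 19.01°  ·
  (4,5): δ = 84.76°  ·
antipodal pairs: 1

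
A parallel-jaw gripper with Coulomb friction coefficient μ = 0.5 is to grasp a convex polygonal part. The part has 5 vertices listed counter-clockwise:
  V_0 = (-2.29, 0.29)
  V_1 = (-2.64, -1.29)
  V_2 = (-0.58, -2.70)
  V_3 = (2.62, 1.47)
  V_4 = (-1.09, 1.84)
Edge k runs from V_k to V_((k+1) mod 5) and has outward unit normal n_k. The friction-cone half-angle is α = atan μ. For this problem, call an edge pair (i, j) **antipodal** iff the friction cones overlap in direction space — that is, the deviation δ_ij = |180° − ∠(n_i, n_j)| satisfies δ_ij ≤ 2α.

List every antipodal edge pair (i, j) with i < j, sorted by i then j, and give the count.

count = 3; pairs: (0,2), (1,3), (2,4)

α = atan 0.5 = 26.57°;  2α = 53.13°
n_0 = (-0.9763, +0.2163)
n_1 = (-0.5648, -0.8252)
n_2 = (+0.7933, -0.6088)
n_3 = (+0.0992, +0.9951)
n_4 = (-0.7907, +0.6122)
  (0,1): δ = 111.90°  ·
  (0,2): δ = 25.01°  ✓
  (0,3): δ = 96.80°  ·
  (0,4): δ = 154.74°  ·
  (1,2): δ = 93.11°  ·
  (1,3): δ = 28.70°  ✓
  (1,4): δ = 86.64°  ·
  (2,3): δ = 58.19°  ·
  (2,4): δ = 0.24°  ✓
  (3,4): δ = 122.05°  ·
antipodal pairs: 3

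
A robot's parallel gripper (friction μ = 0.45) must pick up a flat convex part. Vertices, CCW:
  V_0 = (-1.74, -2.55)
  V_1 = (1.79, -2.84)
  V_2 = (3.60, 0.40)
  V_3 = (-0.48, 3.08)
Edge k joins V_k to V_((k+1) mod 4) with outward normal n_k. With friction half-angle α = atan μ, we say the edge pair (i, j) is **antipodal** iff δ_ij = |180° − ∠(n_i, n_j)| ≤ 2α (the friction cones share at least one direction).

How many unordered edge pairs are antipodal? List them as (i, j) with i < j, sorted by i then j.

α = atan 0.45 = 24.23°;  2α = 48.46°
n_0 = (-0.0819, -0.9966)
n_1 = (+0.8730, -0.4877)
n_2 = (+0.5490, +0.8358)
n_3 = (-0.9759, +0.2184)
  (0,1): δ = 114.49°  ·
  (0,2): δ = 28.60°  ✓
  (0,3): δ = 82.08°  ·
  (1,2): δ = 94.11°  ·
  (1,3): δ = 16.57°  ✓
  (2,3): δ = 69.32°  ·
antipodal pairs: 2

count = 2; pairs: (0,2), (1,3)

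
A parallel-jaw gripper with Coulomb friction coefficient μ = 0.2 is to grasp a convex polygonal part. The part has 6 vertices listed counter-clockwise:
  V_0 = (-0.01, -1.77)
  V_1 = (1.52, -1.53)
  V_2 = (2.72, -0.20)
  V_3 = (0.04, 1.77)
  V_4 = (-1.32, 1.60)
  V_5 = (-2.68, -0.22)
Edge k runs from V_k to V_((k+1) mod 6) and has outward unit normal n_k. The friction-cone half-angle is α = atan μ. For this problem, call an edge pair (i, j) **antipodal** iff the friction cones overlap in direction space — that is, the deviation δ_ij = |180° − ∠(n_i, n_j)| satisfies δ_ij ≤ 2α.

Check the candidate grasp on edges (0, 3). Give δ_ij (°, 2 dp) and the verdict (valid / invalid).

δ = 1.79°, valid

α = atan 0.2 = 11.31°;  2α = 22.62°
edge 0: e_0 = (+1.53, +0.24);  n_0 = (+0.1550, -0.9879)
edge 3: e_3 = (-1.36, -0.17);  n_3 = (-0.1240, +0.9923)
∠(n_0, n_3) = 178.21°
δ = |180° − 178.21°| = 1.79°
1.79° ≤ 2α = 22.62°  →  valid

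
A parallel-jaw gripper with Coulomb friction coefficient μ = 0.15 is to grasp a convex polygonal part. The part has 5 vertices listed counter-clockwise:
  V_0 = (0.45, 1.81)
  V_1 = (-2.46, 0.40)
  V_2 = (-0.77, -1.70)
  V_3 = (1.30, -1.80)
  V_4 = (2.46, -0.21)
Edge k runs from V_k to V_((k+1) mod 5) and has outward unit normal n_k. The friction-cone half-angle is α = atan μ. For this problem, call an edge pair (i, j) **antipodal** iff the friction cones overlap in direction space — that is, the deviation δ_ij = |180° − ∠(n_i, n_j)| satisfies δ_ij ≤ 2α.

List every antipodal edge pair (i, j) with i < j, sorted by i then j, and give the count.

α = atan 0.15 = 8.53°;  2α = 17.06°
n_0 = (-0.4360, +0.8999)
n_1 = (-0.7791, -0.6270)
n_2 = (-0.0483, -0.9988)
n_3 = (+0.8079, -0.5894)
n_4 = (+0.7089, +0.7054)
  (0,1): δ = 77.03°  ·
  (0,2): δ = 28.62°  ·
  (0,3): δ = 28.04°  ·
  (0,4): δ = 109.01°  ·
  (1,2): δ = 131.59°  ·
  (1,3): δ = 74.94°  ·
  (1,4): δ = 6.03°  ✓
  (2,3): δ = 123.35°  ·
  (2,4): δ = 42.38°  ·
  (3,4): δ = 99.03°  ·
antipodal pairs: 1

count = 1; pairs: (1,4)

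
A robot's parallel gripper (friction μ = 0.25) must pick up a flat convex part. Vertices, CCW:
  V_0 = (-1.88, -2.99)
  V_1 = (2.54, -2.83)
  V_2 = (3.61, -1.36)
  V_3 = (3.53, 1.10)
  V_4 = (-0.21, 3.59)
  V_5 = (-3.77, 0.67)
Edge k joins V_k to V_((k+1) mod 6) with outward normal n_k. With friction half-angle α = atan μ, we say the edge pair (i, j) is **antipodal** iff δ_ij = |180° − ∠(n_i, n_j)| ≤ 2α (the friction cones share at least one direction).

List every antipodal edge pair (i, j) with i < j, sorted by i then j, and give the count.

α = atan 0.25 = 14.04°;  2α = 28.07°
n_0 = (+0.0362, -0.9993)
n_1 = (+0.8085, -0.5885)
n_2 = (+0.9995, +0.0325)
n_3 = (+0.5542, +0.8324)
n_4 = (-0.6342, +0.7732)
n_5 = (-0.8885, -0.4588)
  (0,1): δ = 128.12°  ·
  (0,2): δ = 90.21°  ·
  (0,3): δ = 35.73°  ·
  (0,4): δ = 37.29°  ·
  (0,5): δ = 115.24°  ·
  (1,2): δ = 142.09°  ·
  (1,3): δ = 87.60°  ·
  (1,4): δ = 14.59°  ✓
  (1,5): δ = 63.36°  ·
  (2,3): δ = 125.52°  ·
  (2,4): δ = 52.50°  ·
  (2,5): δ = 25.45°  ✓
  (3,4): δ = 106.99°  ·
  (3,5): δ = 29.03°  ·
  (4,5): δ = 102.05°  ·
antipodal pairs: 2

count = 2; pairs: (1,4), (2,5)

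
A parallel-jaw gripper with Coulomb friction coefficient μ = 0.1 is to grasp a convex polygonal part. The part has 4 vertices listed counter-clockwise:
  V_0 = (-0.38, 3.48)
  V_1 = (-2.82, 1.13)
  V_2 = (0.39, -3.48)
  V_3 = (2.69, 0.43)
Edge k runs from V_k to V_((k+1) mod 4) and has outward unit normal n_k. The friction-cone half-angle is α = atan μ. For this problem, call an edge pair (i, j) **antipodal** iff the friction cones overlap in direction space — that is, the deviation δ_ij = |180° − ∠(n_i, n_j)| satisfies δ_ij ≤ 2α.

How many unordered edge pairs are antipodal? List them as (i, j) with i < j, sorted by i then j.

α = atan 0.1 = 5.71°;  2α = 11.42°
n_0 = (-0.6937, +0.7203)
n_1 = (-0.8207, -0.5714)
n_2 = (+0.8619, -0.5070)
n_3 = (+0.7048, +0.7094)
  (0,1): δ = 99.07°  ·
  (0,2): δ = 15.61°  ·
  (0,3): δ = 91.26°  ·
  (1,2): δ = 65.32°  ·
  (1,3): δ = 10.34°  ✓
  (2,3): δ = 104.35°  ·
antipodal pairs: 1

count = 1; pairs: (1,3)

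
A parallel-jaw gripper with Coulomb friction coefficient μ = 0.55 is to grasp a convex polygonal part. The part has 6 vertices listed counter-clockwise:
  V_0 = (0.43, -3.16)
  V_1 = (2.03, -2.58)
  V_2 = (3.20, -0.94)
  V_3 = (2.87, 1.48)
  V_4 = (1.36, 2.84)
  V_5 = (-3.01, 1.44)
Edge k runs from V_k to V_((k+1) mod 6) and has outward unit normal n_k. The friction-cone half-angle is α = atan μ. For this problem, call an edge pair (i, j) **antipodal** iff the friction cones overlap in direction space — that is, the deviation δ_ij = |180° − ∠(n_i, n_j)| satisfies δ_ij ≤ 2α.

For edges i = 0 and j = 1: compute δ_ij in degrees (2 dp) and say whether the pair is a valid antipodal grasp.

α = atan 0.55 = 28.81°;  2α = 57.62°
edge 0: e_0 = (+1.60, +0.58);  n_0 = (+0.3408, -0.9401)
edge 1: e_1 = (+1.17, +1.64);  n_1 = (+0.8141, -0.5808)
∠(n_0, n_1) = 34.57°
δ = |180° − 34.57°| = 145.43°
145.43° > 2α = 57.62°  →  invalid

δ = 145.43°, invalid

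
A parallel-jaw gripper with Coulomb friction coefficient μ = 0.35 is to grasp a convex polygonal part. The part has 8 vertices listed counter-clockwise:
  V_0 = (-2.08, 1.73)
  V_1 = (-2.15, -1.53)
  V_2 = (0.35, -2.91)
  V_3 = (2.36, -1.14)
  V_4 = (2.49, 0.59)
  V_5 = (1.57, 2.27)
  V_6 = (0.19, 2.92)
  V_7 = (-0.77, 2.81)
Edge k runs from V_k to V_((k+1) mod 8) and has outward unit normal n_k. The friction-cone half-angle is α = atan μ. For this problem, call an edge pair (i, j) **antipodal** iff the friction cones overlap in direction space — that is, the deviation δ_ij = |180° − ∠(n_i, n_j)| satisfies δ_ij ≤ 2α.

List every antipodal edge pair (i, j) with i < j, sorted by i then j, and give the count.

α = atan 0.35 = 19.29°;  2α = 38.58°
n_0 = (-0.9998, +0.0215)
n_1 = (-0.4833, -0.8755)
n_2 = (+0.6609, -0.7505)
n_3 = (+0.9972, -0.0749)
n_4 = (+0.8771, +0.4803)
n_5 = (+0.4261, +0.9047)
n_6 = (-0.1138, +0.9935)
n_7 = (-0.6361, +0.7716)
  (0,1): δ = 117.67°  ·
  (0,2): δ = 47.40°  ·
  (0,3): δ = 3.07°  ✓
  (0,4): δ = 29.94°  ✓
  (0,5): δ = 66.01°  ·
  (0,6): δ = 97.77°  ·
  (0,7): δ = 130.73°  ·
  (1,2): δ = 109.73°  ·
  (1,3): δ = 65.40°  ·
  (1,4): δ = 32.40°  ✓
  (1,5): δ = 3.68°  ✓
  (1,6): δ = 35.44°  ✓
  (1,7): δ = 68.40°  ·
  (2,3): δ = 135.66°  ·
  (2,4): δ = 102.66°  ·
  (2,5): δ = 66.59°  ·
  (2,6): δ = 34.83°  ✓
  (2,7): δ = 1.86°  ✓
  (3,4): δ = 147.00°  ·
  (3,5): δ = 110.92°  ·
  (3,6): δ = 79.17°  ·
  (3,7): δ = 46.20°  ·
  (4,5): δ = 143.93°  ·
  (4,6): δ = 112.17°  ·
  (4,7): δ = 79.20°  ·
  (5,6): δ = 148.24°  ·
  (5,7): δ = 115.28°  ·
  (6,7): δ = 147.03°  ·
antipodal pairs: 7

count = 7; pairs: (0,3), (0,4), (1,4), (1,5), (1,6), (2,6), (2,7)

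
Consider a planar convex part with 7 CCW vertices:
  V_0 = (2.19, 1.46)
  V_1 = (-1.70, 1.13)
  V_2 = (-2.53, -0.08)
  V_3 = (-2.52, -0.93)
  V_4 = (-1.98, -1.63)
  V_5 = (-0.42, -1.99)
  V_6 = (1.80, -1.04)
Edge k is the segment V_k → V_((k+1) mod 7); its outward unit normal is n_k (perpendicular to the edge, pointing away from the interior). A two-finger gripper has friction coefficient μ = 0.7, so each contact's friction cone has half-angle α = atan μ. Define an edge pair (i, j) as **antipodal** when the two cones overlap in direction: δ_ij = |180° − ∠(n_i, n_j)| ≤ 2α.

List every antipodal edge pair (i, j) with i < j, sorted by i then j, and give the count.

count = 9; pairs: (0,3), (0,4), (0,5), (1,4), (1,5), (1,6), (2,5), (2,6), (3,6)

α = atan 0.7 = 34.99°;  2α = 69.98°
n_0 = (-0.0845, +0.9964)
n_1 = (-0.8246, +0.5657)
n_2 = (-0.9999, -0.0118)
n_3 = (-0.7918, -0.6108)
n_4 = (-0.2249, -0.9744)
n_5 = (+0.3934, -0.9194)
n_6 = (+0.9880, -0.1541)
  (0,1): δ = 129.30°  ·
  (0,2): δ = 94.17°  ·
  (0,3): δ = 57.20°  ✓
  (0,4): δ = 17.84°  ✓
  (0,5): δ = 18.32°  ✓
  (0,6): δ = 76.28°  ·
  (1,2): δ = 144.88°  ·
  (1,3): δ = 107.90°  ·
  (1,4): δ = 68.55°  ✓
  (1,5): δ = 32.38°  ✓
  (1,6): δ = 25.58°  ✓
  (2,3): δ = 143.03°  ·
  (2,4): δ = 103.67°  ·
  (2,5): δ = 67.51°  ✓
  (2,6): δ = 9.54°  ✓
  (3,4): δ = 140.64°  ·
  (3,5): δ = 104.48°  ·
  (3,6): δ = 46.51°  ✓
  (4,5): δ = 143.84°  ·
  (4,6): δ = 85.87°  ·
  (5,6): δ = 122.03°  ·
antipodal pairs: 9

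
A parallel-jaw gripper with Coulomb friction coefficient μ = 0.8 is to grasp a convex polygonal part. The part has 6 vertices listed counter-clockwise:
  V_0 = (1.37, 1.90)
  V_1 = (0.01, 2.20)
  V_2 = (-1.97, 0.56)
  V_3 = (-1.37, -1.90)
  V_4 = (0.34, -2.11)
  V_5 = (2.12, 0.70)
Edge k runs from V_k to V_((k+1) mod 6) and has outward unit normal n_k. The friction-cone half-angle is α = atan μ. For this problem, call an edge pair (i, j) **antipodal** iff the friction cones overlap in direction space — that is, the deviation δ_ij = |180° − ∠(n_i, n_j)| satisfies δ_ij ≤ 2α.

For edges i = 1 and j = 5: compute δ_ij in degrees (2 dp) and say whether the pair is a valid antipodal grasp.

δ = 82.37°, invalid

α = atan 0.8 = 38.66°;  2α = 77.32°
edge 1: e_1 = (-1.98, -1.64);  n_1 = (-0.6379, +0.7701)
edge 5: e_5 = (-0.75, +1.20);  n_5 = (+0.8480, +0.5300)
∠(n_1, n_5) = 97.63°
δ = |180° − 97.63°| = 82.37°
82.37° > 2α = 77.32°  →  invalid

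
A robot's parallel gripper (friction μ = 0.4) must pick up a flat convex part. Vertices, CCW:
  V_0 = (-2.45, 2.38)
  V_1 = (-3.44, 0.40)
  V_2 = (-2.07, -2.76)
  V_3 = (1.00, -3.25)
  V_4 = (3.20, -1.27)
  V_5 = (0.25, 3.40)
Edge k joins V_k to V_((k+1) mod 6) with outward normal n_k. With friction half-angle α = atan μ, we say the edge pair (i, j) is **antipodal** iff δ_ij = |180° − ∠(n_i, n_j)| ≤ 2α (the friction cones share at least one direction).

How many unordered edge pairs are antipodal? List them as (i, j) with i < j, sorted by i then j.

α = atan 0.4 = 21.80°;  2α = 43.60°
n_0 = (-0.8944, +0.4472)
n_1 = (-0.9175, -0.3978)
n_2 = (-0.1576, -0.9875)
n_3 = (+0.6690, -0.7433)
n_4 = (+0.8454, +0.5341)
n_5 = (-0.3534, +0.9355)
  (0,1): δ = 130.00°  ·
  (0,2): δ = 72.50°  ·
  (0,3): δ = 21.45°  ✓
  (0,4): δ = 58.85°  ·
  (0,5): δ = 137.26°  ·
  (1,2): δ = 122.51°  ·
  (1,3): δ = 71.45°  ·
  (1,4): δ = 8.84°  ✓
  (1,5): δ = 87.26°  ·
  (2,3): δ = 128.94°  ·
  (2,4): δ = 48.65°  ·
  (2,5): δ = 29.76°  ✓
  (3,4): δ = 99.71°  ·
  (3,5): δ = 21.29°  ✓
  (4,5): δ = 101.58°  ·
antipodal pairs: 4

count = 4; pairs: (0,3), (1,4), (2,5), (3,5)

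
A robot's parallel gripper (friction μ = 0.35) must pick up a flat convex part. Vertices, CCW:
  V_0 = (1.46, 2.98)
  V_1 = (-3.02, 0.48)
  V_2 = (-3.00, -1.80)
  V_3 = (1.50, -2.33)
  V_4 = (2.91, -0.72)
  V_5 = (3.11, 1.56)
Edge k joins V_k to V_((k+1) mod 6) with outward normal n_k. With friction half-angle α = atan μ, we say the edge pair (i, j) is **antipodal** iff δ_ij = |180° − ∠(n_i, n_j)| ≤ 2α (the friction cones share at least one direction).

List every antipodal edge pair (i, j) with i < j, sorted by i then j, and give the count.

α = atan 0.35 = 19.29°;  2α = 38.58°
n_0 = (-0.4873, +0.8732)
n_1 = (-1.0000, -0.0088)
n_2 = (-0.1170, -0.9931)
n_3 = (+0.7523, -0.6588)
n_4 = (+0.9962, -0.0874)
n_5 = (+0.6523, +0.7580)
  (0,1): δ = 118.66°  ·
  (0,2): δ = 35.88°  ✓
  (0,3): δ = 19.63°  ✓
  (0,4): δ = 55.82°  ·
  (0,5): δ = 110.12°  ·
  (1,2): δ = 97.22°  ·
  (1,3): δ = 41.71°  ·
  (1,4): δ = 5.52°  ✓
  (1,5): δ = 48.78°  ·
  (2,3): δ = 124.49°  ·
  (2,4): δ = 88.30°  ·
  (2,5): δ = 34.00°  ✓
  (3,4): δ = 143.80°  ·
  (3,5): δ = 89.50°  ·
  (4,5): δ = 125.70°  ·
antipodal pairs: 4

count = 4; pairs: (0,2), (0,3), (1,4), (2,5)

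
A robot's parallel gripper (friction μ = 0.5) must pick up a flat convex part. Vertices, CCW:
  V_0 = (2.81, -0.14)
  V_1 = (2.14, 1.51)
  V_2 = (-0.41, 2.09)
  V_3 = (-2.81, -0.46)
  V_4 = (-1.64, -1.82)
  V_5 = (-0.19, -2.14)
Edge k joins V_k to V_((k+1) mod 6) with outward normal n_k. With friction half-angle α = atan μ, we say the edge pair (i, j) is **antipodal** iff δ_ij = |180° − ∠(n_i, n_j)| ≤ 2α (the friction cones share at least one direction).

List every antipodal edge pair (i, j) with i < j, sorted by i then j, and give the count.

count = 5; pairs: (0,3), (1,3), (1,4), (1,5), (2,5)

α = atan 0.5 = 26.57°;  2α = 53.13°
n_0 = (+0.9265, +0.3762)
n_1 = (+0.2218, +0.9751)
n_2 = (-0.7282, +0.6854)
n_3 = (-0.7581, -0.6522)
n_4 = (-0.2155, -0.9765)
n_5 = (+0.5547, -0.8321)
  (0,1): δ = 124.91°  ·
  (0,2): δ = 65.36°  ·
  (0,3): δ = 18.61°  ✓
  (0,4): δ = 55.45°  ·
  (0,5): δ = 101.59°  ·
  (1,2): δ = 120.45°  ·
  (1,3): δ = 36.48°  ✓
  (1,4): δ = 0.37°  ✓
  (1,5): δ = 46.50°  ✓
  (2,3): δ = 96.03°  ·
  (2,4): δ = 59.18°  ·
  (2,5): δ = 13.05°  ✓
  (3,4): δ = 143.15°  ·
  (3,5): δ = 97.02°  ·
  (4,5): δ = 133.86°  ·
antipodal pairs: 5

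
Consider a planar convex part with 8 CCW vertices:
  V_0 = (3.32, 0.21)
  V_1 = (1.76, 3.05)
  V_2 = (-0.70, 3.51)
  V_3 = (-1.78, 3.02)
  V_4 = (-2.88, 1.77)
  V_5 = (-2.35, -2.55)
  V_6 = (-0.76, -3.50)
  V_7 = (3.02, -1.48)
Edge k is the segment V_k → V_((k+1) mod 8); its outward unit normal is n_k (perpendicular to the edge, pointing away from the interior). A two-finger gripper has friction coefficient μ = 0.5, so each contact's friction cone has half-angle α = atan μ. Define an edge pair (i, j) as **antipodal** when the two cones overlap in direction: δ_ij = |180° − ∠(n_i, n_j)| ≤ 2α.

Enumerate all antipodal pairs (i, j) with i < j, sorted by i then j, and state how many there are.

count = 8; pairs: (0,4), (0,5), (1,5), (1,6), (2,6), (3,6), (3,7), (4,7)

α = atan 0.5 = 26.57°;  2α = 53.13°
n_0 = (+0.8765, +0.4814)
n_1 = (+0.1838, +0.9830)
n_2 = (-0.4132, +0.9107)
n_3 = (-0.7507, +0.6606)
n_4 = (-0.9926, -0.1218)
n_5 = (-0.5129, -0.8584)
n_6 = (+0.4713, -0.8820)
n_7 = (+0.9846, -0.1748)
  (0,1): δ = 129.37°  ·
  (0,2): δ = 94.38°  ·
  (0,3): δ = 70.13°  ·
  (0,4): δ = 21.79°  ✓
  (0,5): δ = 30.36°  ✓
  (0,6): δ = 89.34°  ·
  (0,7): δ = 141.15°  ·
  (1,2): δ = 145.00°  ·
  (1,3): δ = 120.76°  ·
  (1,4): δ = 72.41°  ·
  (1,5): δ = 20.27°  ✓
  (1,6): δ = 38.71°  ✓
  (1,7): δ = 90.53°  ·
  (2,3): δ = 155.75°  ·
  (2,4): δ = 107.41°  ·
  (2,5): δ = 55.26°  ·
  (2,6): δ = 3.72°  ✓
  (2,7): δ = 55.53°  ·
  (3,4): δ = 131.66°  ·
  (3,5): δ = 79.51°  ·
  (3,6): δ = 20.53°  ✓
  (3,7): δ = 31.28°  ✓
  (4,5): δ = 127.85°  ·
  (4,6): δ = 68.87°  ·
  (4,7): δ = 17.06°  ✓
  (5,6): δ = 121.02°  ·
  (5,7): δ = 69.21°  ·
  (6,7): δ = 128.19°  ·
antipodal pairs: 8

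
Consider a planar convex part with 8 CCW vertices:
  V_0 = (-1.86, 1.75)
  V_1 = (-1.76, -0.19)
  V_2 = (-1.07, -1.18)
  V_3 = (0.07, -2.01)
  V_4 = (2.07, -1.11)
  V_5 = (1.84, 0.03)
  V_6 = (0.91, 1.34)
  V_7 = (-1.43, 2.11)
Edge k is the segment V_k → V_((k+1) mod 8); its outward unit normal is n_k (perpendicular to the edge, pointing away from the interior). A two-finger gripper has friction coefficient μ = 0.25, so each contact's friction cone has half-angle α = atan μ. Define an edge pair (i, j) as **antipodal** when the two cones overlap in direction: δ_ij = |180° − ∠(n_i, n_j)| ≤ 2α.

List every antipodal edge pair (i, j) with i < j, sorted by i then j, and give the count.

count = 6; pairs: (0,4), (1,4), (1,5), (2,5), (2,6), (3,7)

α = atan 0.25 = 14.04°;  2α = 28.07°
n_0 = (-0.9987, -0.0515)
n_1 = (-0.8204, -0.5718)
n_2 = (-0.5886, -0.8084)
n_3 = (+0.4104, -0.9119)
n_4 = (+0.9802, +0.1978)
n_5 = (+0.8154, +0.5789)
n_6 = (+0.3126, +0.9499)
n_7 = (-0.6419, +0.7668)
  (0,1): δ = 148.08°  ·
  (0,2): δ = 129.01°  ·
  (0,3): δ = 68.72°  ·
  (0,4): δ = 8.46°  ✓
  (0,5): δ = 32.42°  ·
  (0,6): δ = 68.83°  ·
  (0,7): δ = 126.99°  ·
  (1,2): δ = 160.93°  ·
  (1,3): δ = 100.65°  ·
  (1,4): δ = 23.47°  ✓
  (1,5): δ = 0.50°  ✓
  (1,6): δ = 36.91°  ·
  (1,7): δ = 95.06°  ·
  (2,3): δ = 119.72°  ·
  (2,4): δ = 42.54°  ·
  (2,5): δ = 18.57°  ✓
  (2,6): δ = 17.84°  ✓
  (2,7): δ = 75.99°  ·
  (3,4): δ = 102.82°  ·
  (3,5): δ = 78.86°  ·
  (3,6): δ = 42.44°  ·
  (3,7): δ = 15.71°  ✓
  (4,5): δ = 156.03°  ·
  (4,6): δ = 119.62°  ·
  (4,7): δ = 61.47°  ·
  (5,6): δ = 143.59°  ·
  (5,7): δ = 85.44°  ·
  (6,7): δ = 121.85°  ·
antipodal pairs: 6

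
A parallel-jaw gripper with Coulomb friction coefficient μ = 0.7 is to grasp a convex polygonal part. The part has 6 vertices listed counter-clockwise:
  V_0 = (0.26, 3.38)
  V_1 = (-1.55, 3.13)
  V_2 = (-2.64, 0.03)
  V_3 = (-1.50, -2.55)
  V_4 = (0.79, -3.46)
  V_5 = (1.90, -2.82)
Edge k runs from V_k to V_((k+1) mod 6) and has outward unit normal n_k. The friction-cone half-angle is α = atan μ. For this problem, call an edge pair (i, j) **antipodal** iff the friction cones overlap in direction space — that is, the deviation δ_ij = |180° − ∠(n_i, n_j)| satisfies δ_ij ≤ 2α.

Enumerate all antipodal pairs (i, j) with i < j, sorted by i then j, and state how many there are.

count = 6; pairs: (0,3), (0,4), (1,4), (1,5), (2,5), (3,5)

α = atan 0.7 = 34.99°;  2α = 69.98°
n_0 = (-0.1368, +0.9906)
n_1 = (-0.9434, +0.3317)
n_2 = (-0.9147, -0.4042)
n_3 = (-0.3693, -0.9293)
n_4 = (+0.4995, -0.8663)
n_5 = (+0.9668, +0.2557)
  (0,1): δ = 117.24°  ·
  (0,2): δ = 74.03°  ·
  (0,3): δ = 29.54°  ✓
  (0,4): δ = 22.10°  ✓
  (0,5): δ = 96.95°  ·
  (1,2): δ = 136.79°  ·
  (1,3): δ = 92.30°  ·
  (1,4): δ = 40.66°  ✓
  (1,5): δ = 34.19°  ✓
  (2,3): δ = 135.51°  ·
  (2,4): δ = 83.87°  ·
  (2,5): δ = 9.02°  ✓
  (3,4): δ = 128.36°  ·
  (3,5): δ = 53.51°  ✓
  (4,5): δ = 105.15°  ·
antipodal pairs: 6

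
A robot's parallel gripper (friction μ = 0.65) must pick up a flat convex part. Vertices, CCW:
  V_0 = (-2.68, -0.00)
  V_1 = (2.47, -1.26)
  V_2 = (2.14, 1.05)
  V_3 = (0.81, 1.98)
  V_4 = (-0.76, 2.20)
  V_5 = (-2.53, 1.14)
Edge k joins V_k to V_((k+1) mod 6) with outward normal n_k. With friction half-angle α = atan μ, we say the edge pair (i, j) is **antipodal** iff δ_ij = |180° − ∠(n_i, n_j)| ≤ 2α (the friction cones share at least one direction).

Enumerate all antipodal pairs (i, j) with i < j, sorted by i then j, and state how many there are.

α = atan 0.65 = 33.02°;  2α = 66.05°
n_0 = (-0.2377, -0.9714)
n_1 = (+0.9899, +0.1414)
n_2 = (+0.5730, +0.8195)
n_3 = (+0.1388, +0.9903)
n_4 = (-0.5138, +0.8579)
n_5 = (-0.9915, +0.1305)
  (0,1): δ = 68.12°  ·
  (0,2): δ = 21.22°  ✓
  (0,3): δ = 5.77°  ✓
  (0,4): δ = 44.66°  ✓
  (0,5): δ = 96.25°  ·
  (1,2): δ = 133.09°  ·
  (1,3): δ = 106.11°  ·
  (1,4): δ = 67.21°  ·
  (1,5): δ = 15.63°  ✓
  (2,3): δ = 153.01°  ·
  (2,4): δ = 114.12°  ·
  (2,5): δ = 62.53°  ✓
  (3,4): δ = 141.11°  ·
  (3,5): δ = 89.52°  ·
  (4,5): δ = 128.41°  ·
antipodal pairs: 5

count = 5; pairs: (0,2), (0,3), (0,4), (1,5), (2,5)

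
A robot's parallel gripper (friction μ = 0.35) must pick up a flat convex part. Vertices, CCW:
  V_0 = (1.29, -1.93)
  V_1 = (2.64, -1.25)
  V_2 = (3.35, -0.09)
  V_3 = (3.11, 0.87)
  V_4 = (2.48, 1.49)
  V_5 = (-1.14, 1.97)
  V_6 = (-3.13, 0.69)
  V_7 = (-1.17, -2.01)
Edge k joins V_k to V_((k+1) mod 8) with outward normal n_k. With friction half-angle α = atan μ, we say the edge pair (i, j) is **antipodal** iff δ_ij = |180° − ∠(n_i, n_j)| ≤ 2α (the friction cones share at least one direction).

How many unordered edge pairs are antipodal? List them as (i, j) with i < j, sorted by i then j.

α = atan 0.35 = 19.29°;  2α = 38.58°
n_0 = (+0.4499, -0.8931)
n_1 = (+0.8529, -0.5220)
n_2 = (+0.9701, +0.2425)
n_3 = (+0.7014, +0.7127)
n_4 = (+0.1314, +0.9913)
n_5 = (-0.5410, +0.8410)
n_6 = (-0.8093, -0.5875)
n_7 = (+0.0325, -0.9995)
  (0,1): δ = 148.20°  ·
  (0,2): δ = 102.70°  ·
  (0,3): δ = 71.28°  ·
  (0,4): δ = 34.29°  ✓
  (0,5): δ = 6.02°  ✓
  (0,6): δ = 99.24°  ·
  (0,7): δ = 155.13°  ·
  (1,2): δ = 134.49°  ·
  (1,3): δ = 103.07°  ·
  (1,4): δ = 66.08°  ·
  (1,5): δ = 25.78°  ✓
  (1,6): δ = 67.45°  ·
  (1,7): δ = 123.33°  ·
  (2,3): δ = 148.58°  ·
  (2,4): δ = 111.59°  ·
  (2,5): δ = 71.29°  ·
  (2,6): δ = 21.94°  ✓
  (2,7): δ = 77.83°  ·
  (3,4): δ = 143.01°  ·
  (3,5): δ = 102.71°  ·
  (3,6): δ = 9.48°  ✓
  (3,7): δ = 46.40°  ·
  (4,5): δ = 139.70°  ·
  (4,6): δ = 46.47°  ·
  (4,7): δ = 9.42°  ✓
  (5,6): δ = 86.77°  ·
  (5,7): δ = 30.89°  ✓
  (6,7): δ = 124.11°  ·
antipodal pairs: 7

count = 7; pairs: (0,4), (0,5), (1,5), (2,6), (3,6), (4,7), (5,7)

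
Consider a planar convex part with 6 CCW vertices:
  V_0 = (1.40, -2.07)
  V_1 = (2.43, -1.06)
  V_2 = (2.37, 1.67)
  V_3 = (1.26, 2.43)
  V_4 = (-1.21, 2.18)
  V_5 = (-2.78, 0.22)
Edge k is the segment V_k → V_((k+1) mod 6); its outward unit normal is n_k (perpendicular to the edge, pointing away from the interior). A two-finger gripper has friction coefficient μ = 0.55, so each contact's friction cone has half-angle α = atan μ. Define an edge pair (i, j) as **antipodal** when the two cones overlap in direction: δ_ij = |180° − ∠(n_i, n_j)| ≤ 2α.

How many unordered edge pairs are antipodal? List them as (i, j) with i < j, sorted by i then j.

α = atan 0.55 = 28.81°;  2α = 57.62°
n_0 = (+0.7001, -0.7140)
n_1 = (+0.9998, +0.0220)
n_2 = (+0.5650, +0.8251)
n_3 = (-0.1007, +0.9949)
n_4 = (-0.7805, +0.6252)
n_5 = (-0.4805, -0.8770)
  (0,1): δ = 133.18°  ·
  (0,2): δ = 78.84°  ·
  (0,3): δ = 38.66°  ✓
  (0,4): δ = 6.87°  ✓
  (0,5): δ = 106.85°  ·
  (1,2): δ = 125.66°  ·
  (1,3): δ = 85.48°  ·
  (1,4): δ = 39.95°  ✓
  (1,5): δ = 60.02°  ·
  (2,3): δ = 139.82°  ·
  (2,4): δ = 94.30°  ·
  (2,5): δ = 5.68°  ✓
  (3,4): δ = 134.47°  ·
  (3,5): δ = 34.50°  ✓
  (4,5): δ = 80.02°  ·
antipodal pairs: 5

count = 5; pairs: (0,3), (0,4), (1,4), (2,5), (3,5)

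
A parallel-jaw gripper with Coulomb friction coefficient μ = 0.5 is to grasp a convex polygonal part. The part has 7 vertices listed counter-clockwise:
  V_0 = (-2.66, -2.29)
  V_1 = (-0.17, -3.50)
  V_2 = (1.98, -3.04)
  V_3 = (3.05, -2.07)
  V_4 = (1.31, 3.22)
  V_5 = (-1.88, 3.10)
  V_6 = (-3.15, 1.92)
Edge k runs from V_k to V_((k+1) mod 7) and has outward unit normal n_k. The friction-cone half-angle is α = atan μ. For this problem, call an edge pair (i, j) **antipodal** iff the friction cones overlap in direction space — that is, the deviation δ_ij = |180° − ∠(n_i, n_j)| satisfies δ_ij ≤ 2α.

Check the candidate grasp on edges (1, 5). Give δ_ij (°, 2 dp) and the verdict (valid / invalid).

α = atan 0.5 = 26.57°;  2α = 53.13°
edge 1: e_1 = (+2.15, +0.46);  n_1 = (+0.2092, -0.9779)
edge 5: e_5 = (-1.27, -1.18);  n_5 = (-0.6807, +0.7326)
∠(n_1, n_5) = 149.18°
δ = |180° − 149.18°| = 30.82°
30.82° ≤ 2α = 53.13°  →  valid

δ = 30.82°, valid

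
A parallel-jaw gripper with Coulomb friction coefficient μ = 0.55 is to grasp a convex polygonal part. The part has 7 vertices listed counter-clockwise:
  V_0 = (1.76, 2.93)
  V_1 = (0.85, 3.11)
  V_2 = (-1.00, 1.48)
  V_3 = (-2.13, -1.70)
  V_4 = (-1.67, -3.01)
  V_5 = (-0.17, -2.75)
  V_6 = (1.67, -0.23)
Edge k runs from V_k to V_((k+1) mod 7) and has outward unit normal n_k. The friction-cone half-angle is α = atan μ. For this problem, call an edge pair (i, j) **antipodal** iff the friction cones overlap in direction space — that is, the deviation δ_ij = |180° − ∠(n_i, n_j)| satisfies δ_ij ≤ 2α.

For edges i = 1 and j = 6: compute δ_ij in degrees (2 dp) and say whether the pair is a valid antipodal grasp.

δ = 46.99°, valid

α = atan 0.55 = 28.81°;  2α = 57.62°
edge 1: e_1 = (-1.85, -1.63);  n_1 = (-0.6611, +0.7503)
edge 6: e_6 = (+0.09, +3.16);  n_6 = (+0.9996, -0.0285)
∠(n_1, n_6) = 133.01°
δ = |180° − 133.01°| = 46.99°
46.99° ≤ 2α = 57.62°  →  valid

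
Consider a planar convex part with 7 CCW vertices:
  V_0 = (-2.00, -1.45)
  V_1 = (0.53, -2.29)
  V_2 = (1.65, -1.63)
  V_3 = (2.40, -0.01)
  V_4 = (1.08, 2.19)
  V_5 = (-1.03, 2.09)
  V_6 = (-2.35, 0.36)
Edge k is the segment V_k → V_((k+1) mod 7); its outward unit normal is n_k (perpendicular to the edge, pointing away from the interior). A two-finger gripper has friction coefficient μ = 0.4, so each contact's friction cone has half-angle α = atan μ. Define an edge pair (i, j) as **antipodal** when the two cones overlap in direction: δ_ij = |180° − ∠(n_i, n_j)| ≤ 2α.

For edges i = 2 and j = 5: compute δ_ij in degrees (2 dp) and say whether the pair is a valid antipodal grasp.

δ = 12.50°, valid

α = atan 0.4 = 21.80°;  2α = 43.60°
edge 2: e_2 = (+0.75, +1.62);  n_2 = (+0.9075, -0.4201)
edge 5: e_5 = (-1.32, -1.73);  n_5 = (-0.7950, +0.6066)
∠(n_2, n_5) = 167.50°
δ = |180° − 167.50°| = 12.50°
12.50° ≤ 2α = 43.60°  →  valid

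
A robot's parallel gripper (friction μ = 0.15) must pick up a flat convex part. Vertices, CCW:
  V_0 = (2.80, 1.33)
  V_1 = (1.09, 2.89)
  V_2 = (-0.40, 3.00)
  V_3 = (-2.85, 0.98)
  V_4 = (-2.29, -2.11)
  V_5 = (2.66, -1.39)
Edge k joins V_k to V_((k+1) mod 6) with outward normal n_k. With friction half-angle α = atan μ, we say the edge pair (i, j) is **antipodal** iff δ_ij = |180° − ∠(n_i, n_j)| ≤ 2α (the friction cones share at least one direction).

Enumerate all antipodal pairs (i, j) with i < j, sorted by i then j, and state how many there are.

α = atan 0.15 = 8.53°;  2α = 17.06°
n_0 = (+0.6740, +0.7388)
n_1 = (+0.0736, +0.9973)
n_2 = (-0.6361, +0.7716)
n_3 = (-0.9840, -0.1783)
n_4 = (+0.1439, -0.9896)
n_5 = (+0.9987, -0.0514)
  (0,1): δ = 141.85°  ·
  (0,2): δ = 98.12°  ·
  (0,3): δ = 37.35°  ·
  (0,4): δ = 50.65°  ·
  (0,5): δ = 129.43°  ·
  (1,2): δ = 136.27°  ·
  (1,3): δ = 75.51°  ·
  (1,4): δ = 12.50°  ✓
  (1,5): δ = 91.28°  ·
  (2,3): δ = 119.23°  ·
  (2,4): δ = 31.23°  ·
  (2,5): δ = 47.55°  ·
  (3,4): δ = 92.00°  ·
  (3,5): δ = 13.22°  ✓
  (4,5): δ = 101.22°  ·
antipodal pairs: 2

count = 2; pairs: (1,4), (3,5)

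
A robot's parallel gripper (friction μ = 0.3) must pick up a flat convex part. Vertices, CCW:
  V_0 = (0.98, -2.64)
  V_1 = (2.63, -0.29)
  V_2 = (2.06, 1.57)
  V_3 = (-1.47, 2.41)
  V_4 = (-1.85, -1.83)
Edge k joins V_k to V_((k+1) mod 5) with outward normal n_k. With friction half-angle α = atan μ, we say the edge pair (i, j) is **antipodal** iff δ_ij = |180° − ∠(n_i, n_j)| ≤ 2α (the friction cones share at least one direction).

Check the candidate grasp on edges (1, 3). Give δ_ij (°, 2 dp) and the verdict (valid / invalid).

δ = 22.16°, valid

α = atan 0.3 = 16.70°;  2α = 33.40°
edge 1: e_1 = (-0.57, +1.86);  n_1 = (+0.9561, +0.2930)
edge 3: e_3 = (-0.38, -4.24);  n_3 = (-0.9960, +0.0893)
∠(n_1, n_3) = 157.84°
δ = |180° − 157.84°| = 22.16°
22.16° ≤ 2α = 33.40°  →  valid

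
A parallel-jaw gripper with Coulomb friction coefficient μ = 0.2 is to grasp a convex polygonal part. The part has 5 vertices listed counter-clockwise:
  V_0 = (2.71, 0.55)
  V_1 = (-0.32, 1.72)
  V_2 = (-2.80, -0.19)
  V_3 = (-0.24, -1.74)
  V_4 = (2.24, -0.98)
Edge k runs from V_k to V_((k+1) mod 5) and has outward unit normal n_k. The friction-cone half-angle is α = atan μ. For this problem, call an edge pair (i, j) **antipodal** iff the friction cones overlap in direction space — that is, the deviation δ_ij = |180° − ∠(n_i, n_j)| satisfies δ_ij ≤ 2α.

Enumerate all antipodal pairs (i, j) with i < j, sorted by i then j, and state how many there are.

α = atan 0.2 = 11.31°;  2α = 22.62°
n_0 = (+0.3602, +0.9329)
n_1 = (-0.6102, +0.7923)
n_2 = (-0.5179, -0.8554)
n_3 = (+0.2930, -0.9561)
n_4 = (+0.9559, -0.2936)
  (0,1): δ = 121.28°  ·
  (0,2): δ = 10.08°  ✓
  (0,3): δ = 38.15°  ·
  (0,4): δ = 94.04°  ·
  (1,2): δ = 68.80°  ·
  (1,3): δ = 20.56°  ✓
  (1,4): δ = 35.32°  ·
  (2,3): δ = 131.77°  ·
  (2,4): δ = 75.88°  ·
  (3,4): δ = 124.11°  ·
antipodal pairs: 2

count = 2; pairs: (0,2), (1,3)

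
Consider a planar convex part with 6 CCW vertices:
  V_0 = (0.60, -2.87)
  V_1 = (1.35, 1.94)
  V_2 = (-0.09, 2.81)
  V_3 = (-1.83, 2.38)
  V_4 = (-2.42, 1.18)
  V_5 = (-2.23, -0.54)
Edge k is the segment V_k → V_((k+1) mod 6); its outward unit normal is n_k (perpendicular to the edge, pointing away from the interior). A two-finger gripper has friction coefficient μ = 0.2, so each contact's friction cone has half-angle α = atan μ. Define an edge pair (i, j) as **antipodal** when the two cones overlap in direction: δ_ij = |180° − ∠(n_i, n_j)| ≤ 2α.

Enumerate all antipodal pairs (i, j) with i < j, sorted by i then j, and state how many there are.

α = atan 0.2 = 11.31°;  2α = 22.62°
n_0 = (+0.9881, -0.1541)
n_1 = (+0.5171, +0.8559)
n_2 = (-0.2399, +0.9708)
n_3 = (-0.8974, +0.4412)
n_4 = (-0.9940, -0.1098)
n_5 = (-0.6356, -0.7720)
  (0,1): δ = 112.28°  ·
  (0,2): δ = 67.26°  ·
  (0,3): δ = 17.32°  ✓
  (0,4): δ = 15.17°  ✓
  (0,5): δ = 59.40°  ·
  (1,2): δ = 134.98°  ·
  (1,3): δ = 85.04°  ·
  (1,4): δ = 52.56°  ·
  (1,5): δ = 8.33°  ✓
  (2,3): δ = 130.06°  ·
  (2,4): δ = 97.58°  ·
  (2,5): δ = 53.35°  ·
  (3,4): δ = 147.51°  ·
  (3,5): δ = 103.28°  ·
  (4,5): δ = 135.77°  ·
antipodal pairs: 3

count = 3; pairs: (0,3), (0,4), (1,5)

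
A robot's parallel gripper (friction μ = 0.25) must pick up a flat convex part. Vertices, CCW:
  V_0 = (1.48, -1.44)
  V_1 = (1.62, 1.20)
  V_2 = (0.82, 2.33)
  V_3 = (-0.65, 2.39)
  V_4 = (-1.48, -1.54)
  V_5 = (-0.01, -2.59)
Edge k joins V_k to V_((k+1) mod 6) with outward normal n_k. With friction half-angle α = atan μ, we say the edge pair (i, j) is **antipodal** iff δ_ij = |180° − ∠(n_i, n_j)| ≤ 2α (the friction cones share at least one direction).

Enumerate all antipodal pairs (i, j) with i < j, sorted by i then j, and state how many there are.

count = 2; pairs: (0,3), (1,4)

α = atan 0.25 = 14.04°;  2α = 28.07°
n_0 = (+0.9986, -0.0530)
n_1 = (+0.8162, +0.5778)
n_2 = (+0.0408, +0.9992)
n_3 = (-0.9784, +0.2066)
n_4 = (-0.5812, -0.8137)
n_5 = (+0.6110, -0.7916)
  (0,1): δ = 141.67°  ·
  (0,2): δ = 89.30°  ·
  (0,3): δ = 8.89°  ✓
  (0,4): δ = 57.50°  ·
  (0,5): δ = 130.70°  ·
  (1,2): δ = 127.63°  ·
  (1,3): δ = 47.22°  ·
  (1,4): δ = 19.17°  ✓
  (1,5): δ = 92.36°  ·
  (2,3): δ = 99.59°  ·
  (2,4): δ = 33.20°  ·
  (2,5): δ = 40.00°  ·
  (3,4): δ = 113.61°  ·
  (3,5): δ = 40.41°  ·
  (4,5): δ = 106.80°  ·
antipodal pairs: 2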